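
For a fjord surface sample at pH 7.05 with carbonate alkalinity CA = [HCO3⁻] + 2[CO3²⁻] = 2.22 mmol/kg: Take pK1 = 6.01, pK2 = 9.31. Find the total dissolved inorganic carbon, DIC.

CA = [HCO3⁻] + 2[CO3²⁻] = (α₁ + 2α₂)·DIC
At pH 7.05: [H⁺]/K1 = 10^-1.04 = 0.091201, K2/[H⁺] = 10^-2.26 = 0.0054954
α₁ = 1/(1 + 0.091201 + 0.0054954) = 1/1.0967 = 0.9118; α₂ = α₁·K2/[H⁺] = 0.005011
α₁ + 2α₂ = 0.9219
DIC = CA / (α₁ + 2α₂) = 2.22 / 0.9219 = 2.41 mmol/kg

DIC = 2.41 mmol/kg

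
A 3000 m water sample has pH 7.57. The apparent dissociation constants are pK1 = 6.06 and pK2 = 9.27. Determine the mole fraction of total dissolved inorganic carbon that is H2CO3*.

α₀ = 1 / (1 + K1/[H⁺] + K1K2/[H⁺]²) = 1 / (1 + 10^+1.51 + 10^-0.19)
   = 1 / (1 + 32.359 + 0.64565) = 1/34.005 = 0.02941

α₀ = 0.0294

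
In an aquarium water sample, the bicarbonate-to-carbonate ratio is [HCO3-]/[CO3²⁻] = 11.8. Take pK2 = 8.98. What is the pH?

pH = 7.91

From K2 = [H⁺][CO3²⁻]/[HCO3-]:  pH = pK2 − log₁₀([HCO3-]/[CO3²⁻])
log₁₀(11.8) = +1.072
pH = 8.98 − (+1.072) = 7.91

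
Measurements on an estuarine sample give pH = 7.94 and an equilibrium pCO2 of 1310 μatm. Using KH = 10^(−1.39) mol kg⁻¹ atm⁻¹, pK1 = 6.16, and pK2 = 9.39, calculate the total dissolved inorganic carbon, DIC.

DIC = 3.38 mmol/kg

[CO2*] = KH · pCO2 = 10^(−1.39) × 1310×10^-6 = 5.337×10^-5 mol/kg
α₀ = 1/(1 + K1/[H⁺] + K1K2/[H⁺]²) = 1/(1 + 10^+1.78 + 10^+0.33) = 0.01577
DIC = [CO2*]/α₀ = 5.337×10^-5 / 0.01577 = 3.38 mmol/kg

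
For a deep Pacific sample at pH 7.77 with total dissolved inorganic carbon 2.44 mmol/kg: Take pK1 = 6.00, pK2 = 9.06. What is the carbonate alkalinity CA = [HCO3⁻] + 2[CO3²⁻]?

CA = [HCO3⁻] + 2[CO3²⁻] = (α₁ + 2α₂)·DIC
At pH 7.77: [H⁺]/K1 = 10^-1.77 = 0.016982, K2/[H⁺] = 10^-1.29 = 0.051286
α₁ = 1/(1 + 0.016982 + 0.051286) = 1/1.0683 = 0.9361; α₂ = α₁·K2/[H⁺] = 0.04801
α₁ + 2α₂ = 1.0321
CA = 1.0321 × 2.44 = 2.52 mmol/kg

CA = 2.52 mmol/kg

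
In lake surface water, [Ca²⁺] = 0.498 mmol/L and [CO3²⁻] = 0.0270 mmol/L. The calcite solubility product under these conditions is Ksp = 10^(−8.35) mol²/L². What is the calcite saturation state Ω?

Ω = 3.01

Ksp = 10^(−8.35) = 4.467×10^-9
Ω = [Ca²⁺][CO3²⁻]/Ksp = (0.498×10^-3)(0.0270×10^-3) / 4.467×10^-9 = 3.01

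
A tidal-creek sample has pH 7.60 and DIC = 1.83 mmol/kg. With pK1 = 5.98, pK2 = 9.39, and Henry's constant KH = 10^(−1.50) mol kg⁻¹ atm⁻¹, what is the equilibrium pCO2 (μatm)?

α₀ = 1 / (1 + K1/[H⁺] + K1K2/[H⁺]²) = 1 / (1 + 10^+1.62 + 10^-0.17)
   = 1 / (1 + 41.687 + 0.67608) = 1/43.363 = 0.02306
[CO2*] = α₀ × DIC = 0.02306 × 1.83 = 0.04220 mmol/kg
pCO2 = [CO2*]/KH = 4.220×10^-5 / 3.162×10^-2 = 1330 μatm

pCO2 = 1330 μatm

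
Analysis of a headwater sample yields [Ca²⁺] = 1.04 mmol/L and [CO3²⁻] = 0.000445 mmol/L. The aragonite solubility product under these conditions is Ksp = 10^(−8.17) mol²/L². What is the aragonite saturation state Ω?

Ksp = 10^(−8.17) = 6.761×10^-9
Ω = [Ca²⁺][CO3²⁻]/Ksp = (1.04×10^-3)(0.000445×10^-3) / 6.761×10^-9 = 0.0685

Ω = 0.0685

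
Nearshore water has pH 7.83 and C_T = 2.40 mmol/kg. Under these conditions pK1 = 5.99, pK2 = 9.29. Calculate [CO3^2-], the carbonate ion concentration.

[CO3²⁻] = 0.0793 mmol/kg

α₂ = 1 / (1 + [H⁺]/K2 + [H⁺]²/(K1K2)) = 1 / (1 + 10^+1.46 + 10^-0.38)
   = 1 / (1 + 28.840 + 0.41687) = 1/30.257 = 0.03305
[CO3²⁻] = α₂ × DIC = 0.03305 × 2.40 = 0.0793 mmol/kg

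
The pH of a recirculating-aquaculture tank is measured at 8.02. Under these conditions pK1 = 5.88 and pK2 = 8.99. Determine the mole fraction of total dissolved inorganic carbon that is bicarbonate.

α₁ = 0.897

α₁ = 1 / (1 + [H⁺]/K1 + K2/[H⁺]) = 1 / (1 + 10^-2.14 + 10^-0.97)
   = 1 / (1 + 0.0072444 + 0.10715) = 1/1.1144 = 0.8973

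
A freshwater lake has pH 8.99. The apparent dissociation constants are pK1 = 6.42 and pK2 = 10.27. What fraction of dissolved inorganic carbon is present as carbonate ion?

α₂ = 1 / (1 + [H⁺]/K2 + [H⁺]²/(K1K2)) = 1 / (1 + 10^+1.28 + 10^-1.29)
   = 1 / (1 + 19.055 + 0.051286) = 1/20.106 = 0.04974

α₂ = 0.0497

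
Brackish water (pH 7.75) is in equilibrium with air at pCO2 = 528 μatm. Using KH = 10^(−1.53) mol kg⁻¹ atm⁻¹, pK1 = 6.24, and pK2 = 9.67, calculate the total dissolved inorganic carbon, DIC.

DIC = 0.526 mmol/kg

[CO2*] = KH · pCO2 = 10^(−1.53) × 528×10^-6 = 1.558×10^-5 mol/kg
α₀ = 1/(1 + K1/[H⁺] + K1K2/[H⁺]²) = 1/(1 + 10^+1.51 + 10^-0.41) = 0.02963
DIC = [CO2*]/α₀ = 1.558×10^-5 / 0.02963 = 0.526 mmol/kg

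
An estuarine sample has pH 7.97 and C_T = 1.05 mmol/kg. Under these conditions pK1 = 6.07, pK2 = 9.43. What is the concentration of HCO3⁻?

α₁ = 1 / (1 + [H⁺]/K1 + K2/[H⁺]) = 1 / (1 + 10^-1.90 + 10^-1.46)
   = 1 / (1 + 0.012589 + 0.034674) = 1/1.0473 = 0.9549
[HCO3⁻] = α₁ × DIC = 0.9549 × 1.05 = 1.00 mmol/kg

[HCO3⁻] = 1.00 mmol/kg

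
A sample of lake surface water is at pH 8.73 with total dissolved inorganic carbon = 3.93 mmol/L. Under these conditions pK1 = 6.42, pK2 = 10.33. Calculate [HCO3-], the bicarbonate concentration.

α₁ = 1 / (1 + [H⁺]/K1 + K2/[H⁺]) = 1 / (1 + 10^-2.31 + 10^-1.60)
   = 1 / (1 + 0.0048978 + 0.025119) = 1/1.0300 = 0.9709
[HCO3⁻] = α₁ × DIC = 0.9709 × 3.93 = 3.82 mmol/L

[HCO3⁻] = 3.82 mmol/L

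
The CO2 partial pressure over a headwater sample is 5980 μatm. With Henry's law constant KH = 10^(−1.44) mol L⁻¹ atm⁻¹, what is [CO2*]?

KH = 10^(−1.44) = 3.631×10^-2 mol L⁻¹ atm⁻¹
[CO2*] = KH · pCO2 = 3.631×10^-2 × 5980×10^-6 atm = 2.17×10^-4 mol/L

[CO2*] = 217 μmol/L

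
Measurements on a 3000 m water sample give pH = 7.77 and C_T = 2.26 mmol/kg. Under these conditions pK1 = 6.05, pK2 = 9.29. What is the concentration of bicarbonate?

α₁ = 1 / (1 + [H⁺]/K1 + K2/[H⁺]) = 1 / (1 + 10^-1.72 + 10^-1.52)
   = 1 / (1 + 0.019055 + 0.030200) = 1/1.0493 = 0.9531
[HCO3⁻] = α₁ × DIC = 0.9531 × 2.26 = 2.15 mmol/kg

[HCO3⁻] = 2.15 mmol/kg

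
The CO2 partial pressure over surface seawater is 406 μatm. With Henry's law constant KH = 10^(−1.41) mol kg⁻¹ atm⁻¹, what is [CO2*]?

KH = 10^(−1.41) = 3.890×10^-2 mol kg⁻¹ atm⁻¹
[CO2*] = KH · pCO2 = 3.890×10^-2 × 406×10^-6 atm = 1.58×10^-5 mol/kg

[CO2*] = 15.8 μmol/kg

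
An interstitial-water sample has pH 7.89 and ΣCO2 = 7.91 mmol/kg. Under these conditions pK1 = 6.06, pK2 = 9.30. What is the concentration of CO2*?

α₀ = 1 / (1 + K1/[H⁺] + K1K2/[H⁺]²) = 1 / (1 + 10^+1.83 + 10^+0.42)
   = 1 / (1 + 67.608 + 2.6303) = 1/71.239 = 0.01404
[CO2*] = α₀ × DIC = 0.01404 × 7.91 = 0.111 mmol/kg

[CO2*] = 0.111 mmol/kg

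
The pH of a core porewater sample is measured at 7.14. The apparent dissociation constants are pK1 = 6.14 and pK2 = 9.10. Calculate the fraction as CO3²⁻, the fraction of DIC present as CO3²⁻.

α₂ = 1 / (1 + [H⁺]/K2 + [H⁺]²/(K1K2)) = 1 / (1 + 10^+1.96 + 10^+0.96)
   = 1 / (1 + 91.201 + 9.1201) = 1/101.32 = 0.009870

α₂ = 0.00987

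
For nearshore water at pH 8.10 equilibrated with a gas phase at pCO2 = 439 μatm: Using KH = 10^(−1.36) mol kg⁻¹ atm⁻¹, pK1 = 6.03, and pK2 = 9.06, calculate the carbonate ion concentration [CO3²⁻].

[CO3²⁻] = 0.247 mmol/kg

[CO2*] = KH · pCO2 = 10^(−1.36) × 439×10^-6 = 1.916×10^-5 mol/kg
α₀ = 1/(1 + K1/[H⁺] + K1K2/[H⁺]²) = 1/(1 + 10^+2.07 + 10^+1.11) = 0.007612
DIC = [CO2*]/α₀ = 1.916×10^-5 / 0.007612 = 2.517 mmol/kg
[CO3²⁻] = α₂·DIC; α₂ = 0.09806, so [CO3²⁻] = 0.09806 × 2.517 = 0.247 mmol/kg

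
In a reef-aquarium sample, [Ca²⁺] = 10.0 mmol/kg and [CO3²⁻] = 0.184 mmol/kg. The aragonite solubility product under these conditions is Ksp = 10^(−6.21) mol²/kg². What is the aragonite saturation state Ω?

Ksp = 10^(−6.21) = 6.166×10^-7
Ω = [Ca²⁺][CO3²⁻]/Ksp = (10.0×10^-3)(0.184×10^-3) / 6.166×10^-7 = 2.98

Ω = 2.98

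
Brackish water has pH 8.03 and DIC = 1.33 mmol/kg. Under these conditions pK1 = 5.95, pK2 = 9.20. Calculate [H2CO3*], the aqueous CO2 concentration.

[CO2*] = 10.3 μmol/kg

α₀ = 1 / (1 + K1/[H⁺] + K1K2/[H⁺]²) = 1 / (1 + 10^+2.08 + 10^+0.91)
   = 1 / (1 + 120.23 + 8.1283) = 1/129.35 = 0.007731
[CO2*] = α₀ × DIC = 0.007731 × 1.33 = 0.0103 mmol/kg = 10.3 μmol/kg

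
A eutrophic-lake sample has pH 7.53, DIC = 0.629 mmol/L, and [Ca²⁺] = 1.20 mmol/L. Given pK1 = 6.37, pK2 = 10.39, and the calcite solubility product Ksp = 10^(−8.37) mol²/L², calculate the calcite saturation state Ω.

Ω = 0.228

α₂ = 1 / (1 + [H⁺]/K2 + [H⁺]²/(K1K2)) = 1 / (1 + 10^+2.86 + 10^+1.70)
   = 1 / (1 + 724.44 + 50.119) = 1/775.55 = 0.001289
[CO3²⁻] = α₂ × DIC = 0.001289 × 0.629 = 0.0008110 mmol/L = 0.8110 μmol/L
Ksp = 10^(−8.37) = 4.266×10^-9
Ω = [Ca²⁺][CO3²⁻]/Ksp = (1.20×10^-3)(8.110×10^-7) / 4.266×10^-9 = 0.228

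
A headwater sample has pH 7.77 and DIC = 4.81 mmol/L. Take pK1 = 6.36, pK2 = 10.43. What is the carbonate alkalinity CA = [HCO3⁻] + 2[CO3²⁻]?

CA = [HCO3⁻] + 2[CO3²⁻] = (α₁ + 2α₂)·DIC
At pH 7.77: [H⁺]/K1 = 10^-1.41 = 0.038905, K2/[H⁺] = 10^-2.66 = 0.0021878
α₁ = 1/(1 + 0.038905 + 0.0021878) = 1/1.0411 = 0.9605; α₂ = α₁·K2/[H⁺] = 0.002101
α₁ + 2α₂ = 0.9647
CA = 0.9647 × 4.81 = 4.64 mmol/L

CA = 4.64 mmol/L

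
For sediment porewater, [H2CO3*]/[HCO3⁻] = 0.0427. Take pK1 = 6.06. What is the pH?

pH = 7.43

From K1 = [H⁺][HCO3⁻]/[H2CO3*]:  pH = pK1 − log₁₀([H2CO3*]/[HCO3⁻])
log₁₀(0.0427) = -1.370
pH = 6.06 − (-1.370) = 7.43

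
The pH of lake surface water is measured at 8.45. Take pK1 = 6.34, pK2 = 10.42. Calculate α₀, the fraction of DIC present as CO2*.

α₀ = 1 / (1 + K1/[H⁺] + K1K2/[H⁺]²) = 1 / (1 + 10^+2.11 + 10^+0.14)
   = 1 / (1 + 128.82 + 1.3804) = 1/131.21 = 0.007622

α₀ = 0.00762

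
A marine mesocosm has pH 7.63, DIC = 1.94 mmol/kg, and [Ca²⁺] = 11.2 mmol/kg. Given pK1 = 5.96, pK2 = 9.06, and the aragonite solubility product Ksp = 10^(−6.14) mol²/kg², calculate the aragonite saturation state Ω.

α₂ = 1 / (1 + [H⁺]/K2 + [H⁺]²/(K1K2)) = 1 / (1 + 10^+1.43 + 10^-0.24)
   = 1 / (1 + 26.915 + 0.57544) = 1/28.491 = 0.03510
[CO3²⁻] = α₂ × DIC = 0.03510 × 1.94 = 0.06809 mmol/kg
Ksp = 10^(−6.14) = 7.244×10^-7
Ω = [Ca²⁺][CO3²⁻]/Ksp = (11.2×10^-3)(6.809×10^-5) / 7.244×10^-7 = 1.05

Ω = 1.05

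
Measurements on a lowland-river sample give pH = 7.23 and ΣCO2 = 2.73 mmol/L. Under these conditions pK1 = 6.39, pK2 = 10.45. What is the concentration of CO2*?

α₀ = 1 / (1 + K1/[H⁺] + K1K2/[H⁺]²) = 1 / (1 + 10^+0.84 + 10^-2.38)
   = 1 / (1 + 6.9183 + 0.0041687) = 1/7.9225 = 0.1262
[CO2*] = α₀ × DIC = 0.1262 × 2.73 = 0.345 mmol/L

[CO2*] = 0.345 mmol/L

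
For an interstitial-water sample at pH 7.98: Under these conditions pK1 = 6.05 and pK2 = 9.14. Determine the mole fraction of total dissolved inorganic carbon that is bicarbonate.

α₁ = 1 / (1 + [H⁺]/K1 + K2/[H⁺]) = 1 / (1 + 10^-1.93 + 10^-1.16)
   = 1 / (1 + 0.011749 + 0.069183) = 1/1.0809 = 0.9251

α₁ = 0.925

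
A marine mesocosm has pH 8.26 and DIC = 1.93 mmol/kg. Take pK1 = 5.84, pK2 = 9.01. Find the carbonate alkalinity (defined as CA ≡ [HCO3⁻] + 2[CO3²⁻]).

CA = 2.21 mmol/kg

CA = [HCO3⁻] + 2[CO3²⁻] = (α₁ + 2α₂)·DIC
At pH 8.26: [H⁺]/K1 = 10^-2.42 = 0.0038019, K2/[H⁺] = 10^-0.75 = 0.17783
α₁ = 1/(1 + 0.0038019 + 0.17783) = 1/1.1816 = 0.8463; α₂ = α₁·K2/[H⁺] = 0.1505
α₁ + 2α₂ = 1.1473
CA = 1.1473 × 1.93 = 2.21 mmol/kg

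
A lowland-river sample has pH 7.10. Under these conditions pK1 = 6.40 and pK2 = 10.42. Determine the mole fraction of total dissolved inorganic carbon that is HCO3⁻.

α₁ = 0.833

α₁ = 1 / (1 + [H⁺]/K1 + K2/[H⁺]) = 1 / (1 + 10^-0.70 + 10^-3.32)
   = 1 / (1 + 0.19953 + 0.00047863) = 1/1.2000 = 0.8333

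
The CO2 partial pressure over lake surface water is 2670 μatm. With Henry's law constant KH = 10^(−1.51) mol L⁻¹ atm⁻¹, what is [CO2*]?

[CO2*] = 82.5 μmol/L

KH = 10^(−1.51) = 3.090×10^-2 mol L⁻¹ atm⁻¹
[CO2*] = KH · pCO2 = 3.090×10^-2 × 2670×10^-6 atm = 8.25×10^-5 mol/L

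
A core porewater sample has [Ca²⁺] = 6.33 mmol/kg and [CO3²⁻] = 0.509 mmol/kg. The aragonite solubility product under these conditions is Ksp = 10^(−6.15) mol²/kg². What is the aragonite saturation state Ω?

Ksp = 10^(−6.15) = 7.079×10^-7
Ω = [Ca²⁺][CO3²⁻]/Ksp = (6.33×10^-3)(0.509×10^-3) / 7.079×10^-7 = 4.55

Ω = 4.55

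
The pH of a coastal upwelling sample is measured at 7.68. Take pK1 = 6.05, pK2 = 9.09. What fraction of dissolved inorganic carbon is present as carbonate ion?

α₂ = 0.0366

α₂ = 1 / (1 + [H⁺]/K2 + [H⁺]²/(K1K2)) = 1 / (1 + 10^+1.41 + 10^-0.22)
   = 1 / (1 + 25.704 + 0.60256) = 1/27.307 = 0.03662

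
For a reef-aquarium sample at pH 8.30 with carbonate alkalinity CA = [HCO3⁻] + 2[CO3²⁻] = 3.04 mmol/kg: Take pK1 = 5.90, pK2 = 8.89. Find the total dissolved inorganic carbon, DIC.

CA = [HCO3⁻] + 2[CO3²⁻] = (α₁ + 2α₂)·DIC
At pH 8.30: [H⁺]/K1 = 10^-2.40 = 0.0039811, K2/[H⁺] = 10^-0.59 = 0.25704
α₁ = 1/(1 + 0.0039811 + 0.25704) = 1/1.2610 = 0.7930; α₂ = α₁·K2/[H⁺] = 0.2038
α₁ + 2α₂ = 1.2007
DIC = CA / (α₁ + 2α₂) = 3.04 / 1.2007 = 2.53 mmol/kg

DIC = 2.53 mmol/kg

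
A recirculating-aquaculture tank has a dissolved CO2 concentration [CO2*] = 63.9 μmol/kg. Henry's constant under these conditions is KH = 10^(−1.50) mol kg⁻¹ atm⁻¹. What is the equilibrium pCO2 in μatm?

pCO2 = 2020 μatm

KH = 10^(−1.50) = 3.162×10^-2 mol kg⁻¹ atm⁻¹
pCO2 = [CO2*]/KH = 63.9×10^-6 / 3.162×10^-2 = 2.02×10^-3 atm = 2020 μatm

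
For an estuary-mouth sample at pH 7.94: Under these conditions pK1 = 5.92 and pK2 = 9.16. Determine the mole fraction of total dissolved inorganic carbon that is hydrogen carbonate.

α₁ = 1 / (1 + [H⁺]/K1 + K2/[H⁺]) = 1 / (1 + 10^-2.02 + 10^-1.22)
   = 1 / (1 + 0.0095499 + 0.060256) = 1/1.0698 = 0.9347

α₁ = 0.935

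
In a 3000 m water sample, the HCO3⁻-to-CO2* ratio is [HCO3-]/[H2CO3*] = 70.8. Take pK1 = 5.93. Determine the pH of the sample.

pH = 7.78

From K1 = [H⁺][HCO3-]/[H2CO3*]:  pH = pK1 + log₁₀([HCO3-]/[H2CO3*])
log₁₀(70.8) = +1.850
pH = 5.93 + (+1.850) = 7.78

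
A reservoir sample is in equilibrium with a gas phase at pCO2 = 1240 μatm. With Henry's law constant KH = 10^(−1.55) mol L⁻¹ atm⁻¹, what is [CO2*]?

[CO2*] = 34.9 μmol/L

KH = 10^(−1.55) = 2.818×10^-2 mol L⁻¹ atm⁻¹
[CO2*] = KH · pCO2 = 2.818×10^-2 × 1240×10^-6 atm = 3.49×10^-5 mol/L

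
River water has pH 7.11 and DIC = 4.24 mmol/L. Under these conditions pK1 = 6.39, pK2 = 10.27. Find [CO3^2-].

[CO3²⁻] = 2.46 μmol/L

α₂ = 1 / (1 + [H⁺]/K2 + [H⁺]²/(K1K2)) = 1 / (1 + 10^+3.16 + 10^+2.44)
   = 1 / (1 + 1445.4 + 275.42) = 1/1721.9 = 0.0005808
[CO3²⁻] = α₂ × DIC = 0.0005808 × 4.24 = 0.00246 mmol/L = 2.46 μmol/L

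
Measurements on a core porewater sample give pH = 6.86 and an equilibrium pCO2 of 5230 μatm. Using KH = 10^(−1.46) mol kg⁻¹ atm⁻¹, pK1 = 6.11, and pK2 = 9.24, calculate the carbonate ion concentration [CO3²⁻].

[CO2*] = KH · pCO2 = 10^(−1.46) × 5230×10^-6 = 1.813×10^-4 mol/kg
α₀ = 1/(1 + K1/[H⁺] + K1K2/[H⁺]²) = 1/(1 + 10^+0.75 + 10^-1.63) = 0.1504
DIC = [CO2*]/α₀ = 1.813×10^-4 / 0.1504 = 1.205 mmol/kg
[CO3²⁻] = α₂·DIC; α₂ = 0.003527, so [CO3²⁻] = 0.003527 × 1.205 = 0.00425 mmol/kg = 4.25 μmol/kg

[CO3²⁻] = 4.25 μmol/kg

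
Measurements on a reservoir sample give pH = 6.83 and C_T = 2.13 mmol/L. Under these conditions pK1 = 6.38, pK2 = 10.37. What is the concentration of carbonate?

[CO3²⁻] = 0.453 μmol/L

α₂ = 1 / (1 + [H⁺]/K2 + [H⁺]²/(K1K2)) = 1 / (1 + 10^+3.54 + 10^+3.09)
   = 1 / (1 + 3467.4 + 1230.3) = 1/4698.6 = 0.0002128
[CO3²⁻] = α₂ × DIC = 0.0002128 × 2.13 = 0.000453 mmol/L = 0.453 μmol/L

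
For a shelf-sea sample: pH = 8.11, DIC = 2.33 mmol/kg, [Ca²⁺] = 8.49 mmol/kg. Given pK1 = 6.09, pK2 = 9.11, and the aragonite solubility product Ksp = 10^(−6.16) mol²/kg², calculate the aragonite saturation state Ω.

α₂ = 1 / (1 + [H⁺]/K2 + [H⁺]²/(K1K2)) = 1 / (1 + 10^+1.00 + 10^-1.02)
   = 1 / (1 + 10.000 + 0.095499) = 1/11.095 = 0.09013
[CO3²⁻] = α₂ × DIC = 0.09013 × 2.33 = 0.2100 mmol/kg
Ksp = 10^(−6.16) = 6.918×10^-7
Ω = [Ca²⁺][CO3²⁻]/Ksp = (8.49×10^-3)(2.100×10^-4) / 6.918×10^-7 = 2.58

Ω = 2.58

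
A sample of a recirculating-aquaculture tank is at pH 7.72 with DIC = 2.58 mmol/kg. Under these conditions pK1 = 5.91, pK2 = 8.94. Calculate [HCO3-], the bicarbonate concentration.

α₁ = 1 / (1 + [H⁺]/K1 + K2/[H⁺]) = 1 / (1 + 10^-1.81 + 10^-1.22)
   = 1 / (1 + 0.015488 + 0.060256) = 1/1.0757 = 0.9296
[HCO3⁻] = α₁ × DIC = 0.9296 × 2.58 = 2.40 mmol/kg

[HCO3⁻] = 2.40 mmol/kg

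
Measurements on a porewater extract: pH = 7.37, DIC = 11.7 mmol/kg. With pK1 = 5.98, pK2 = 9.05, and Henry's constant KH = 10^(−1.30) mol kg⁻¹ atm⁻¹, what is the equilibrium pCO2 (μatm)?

pCO2 = 8960 μatm

α₀ = 1 / (1 + K1/[H⁺] + K1K2/[H⁺]²) = 1 / (1 + 10^+1.39 + 10^-0.29)
   = 1 / (1 + 24.547 + 0.51286) = 1/26.060 = 0.03837
[CO2*] = α₀ × DIC = 0.03837 × 11.7 = 0.4490 mmol/kg
pCO2 = [CO2*]/KH = 4.490×10^-4 / 5.012×10^-2 = 8960 μatm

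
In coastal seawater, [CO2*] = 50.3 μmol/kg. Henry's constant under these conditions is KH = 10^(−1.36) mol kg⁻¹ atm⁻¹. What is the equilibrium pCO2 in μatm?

KH = 10^(−1.36) = 4.365×10^-2 mol kg⁻¹ atm⁻¹
pCO2 = [CO2*]/KH = 50.3×10^-6 / 4.365×10^-2 = 1.15×10^-3 atm = 1150 μatm

pCO2 = 1150 μatm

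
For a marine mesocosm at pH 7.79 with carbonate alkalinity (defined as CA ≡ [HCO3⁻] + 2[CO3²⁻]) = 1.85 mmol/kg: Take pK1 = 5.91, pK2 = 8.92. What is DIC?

DIC = 1.75 mmol/kg

CA = [HCO3⁻] + 2[CO3²⁻] = (α₁ + 2α₂)·DIC
At pH 7.79: [H⁺]/K1 = 10^-1.88 = 0.013183, K2/[H⁺] = 10^-1.13 = 0.074131
α₁ = 1/(1 + 0.013183 + 0.074131) = 1/1.0873 = 0.9197; α₂ = α₁·K2/[H⁺] = 0.06818
α₁ + 2α₂ = 1.0561
DIC = CA / (α₁ + 2α₂) = 1.85 / 1.0561 = 1.75 mmol/kg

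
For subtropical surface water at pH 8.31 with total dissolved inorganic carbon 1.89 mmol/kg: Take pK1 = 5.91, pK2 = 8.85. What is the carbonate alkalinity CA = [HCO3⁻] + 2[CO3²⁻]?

CA = 2.31 mmol/kg

CA = [HCO3⁻] + 2[CO3²⁻] = (α₁ + 2α₂)·DIC
At pH 8.31: [H⁺]/K1 = 10^-2.40 = 0.0039811, K2/[H⁺] = 10^-0.54 = 0.28840
α₁ = 1/(1 + 0.0039811 + 0.28840) = 1/1.2924 = 0.7738; α₂ = α₁·K2/[H⁺] = 0.2232
α₁ + 2α₂ = 1.2201
CA = 1.2201 × 1.89 = 2.31 mmol/kg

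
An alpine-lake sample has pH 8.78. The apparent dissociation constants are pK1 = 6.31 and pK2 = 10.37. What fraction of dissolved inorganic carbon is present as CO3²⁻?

α₂ = 0.0250

α₂ = 1 / (1 + [H⁺]/K2 + [H⁺]²/(K1K2)) = 1 / (1 + 10^+1.59 + 10^-0.88)
   = 1 / (1 + 38.905 + 0.13183) = 1/40.036 = 0.02498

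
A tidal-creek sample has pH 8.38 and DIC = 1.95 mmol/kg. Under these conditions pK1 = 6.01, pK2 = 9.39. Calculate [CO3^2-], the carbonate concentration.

[CO3²⁻] = 0.173 mmol/kg

α₂ = 1 / (1 + [H⁺]/K2 + [H⁺]²/(K1K2)) = 1 / (1 + 10^+1.01 + 10^-1.36)
   = 1 / (1 + 10.233 + 0.043652) = 1/11.277 = 0.08868
[CO3²⁻] = α₂ × DIC = 0.08868 × 1.95 = 0.173 mmol/kg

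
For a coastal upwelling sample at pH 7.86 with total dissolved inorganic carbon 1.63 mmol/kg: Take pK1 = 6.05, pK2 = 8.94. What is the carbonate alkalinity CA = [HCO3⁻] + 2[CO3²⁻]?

CA = [HCO3⁻] + 2[CO3²⁻] = (α₁ + 2α₂)·DIC
At pH 7.86: [H⁺]/K1 = 10^-1.81 = 0.015488, K2/[H⁺] = 10^-1.08 = 0.083176
α₁ = 1/(1 + 0.015488 + 0.083176) = 1/1.0987 = 0.9102; α₂ = α₁·K2/[H⁺] = 0.07571
α₁ + 2α₂ = 1.0616
CA = 1.0616 × 1.63 = 1.73 mmol/kg

CA = 1.73 mmol/kg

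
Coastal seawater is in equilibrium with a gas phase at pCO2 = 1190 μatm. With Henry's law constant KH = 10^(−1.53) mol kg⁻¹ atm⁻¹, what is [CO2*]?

KH = 10^(−1.53) = 2.951×10^-2 mol kg⁻¹ atm⁻¹
[CO2*] = KH · pCO2 = 2.951×10^-2 × 1190×10^-6 atm = 3.51×10^-5 mol/kg

[CO2*] = 35.1 μmol/kg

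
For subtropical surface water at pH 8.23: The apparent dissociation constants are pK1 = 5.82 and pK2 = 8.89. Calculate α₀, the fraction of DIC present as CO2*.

α₀ = 1 / (1 + K1/[H⁺] + K1K2/[H⁺]²) = 1 / (1 + 10^+2.41 + 10^+1.75)
   = 1 / (1 + 257.04 + 56.234) = 1/314.27 = 0.003182

α₀ = 0.00318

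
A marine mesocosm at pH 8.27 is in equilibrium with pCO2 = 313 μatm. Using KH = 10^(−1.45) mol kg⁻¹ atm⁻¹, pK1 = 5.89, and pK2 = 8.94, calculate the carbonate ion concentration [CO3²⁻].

[CO3²⁻] = 0.570 mmol/kg

[CO2*] = KH · pCO2 = 10^(−1.45) × 313×10^-6 = 1.111×10^-5 mol/kg
α₀ = 1/(1 + K1/[H⁺] + K1K2/[H⁺]²) = 1/(1 + 10^+2.38 + 10^+1.71) = 0.003423
DIC = [CO2*]/α₀ = 1.111×10^-5 / 0.003423 = 3.245 mmol/kg
[CO3²⁻] = α₂·DIC; α₂ = 0.1755, so [CO3²⁻] = 0.1755 × 3.245 = 0.570 mmol/kg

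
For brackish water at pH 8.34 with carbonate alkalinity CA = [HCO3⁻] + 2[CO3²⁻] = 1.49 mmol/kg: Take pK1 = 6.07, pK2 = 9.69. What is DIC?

DIC = 1.44 mmol/kg

CA = [HCO3⁻] + 2[CO3²⁻] = (α₁ + 2α₂)·DIC
At pH 8.34: [H⁺]/K1 = 10^-2.27 = 0.0053703, K2/[H⁺] = 10^-1.35 = 0.044668
α₁ = 1/(1 + 0.0053703 + 0.044668) = 1/1.0500 = 0.9523; α₂ = α₁·K2/[H⁺] = 0.04254
α₁ + 2α₂ = 1.0374
DIC = CA / (α₁ + 2α₂) = 1.49 / 1.0374 = 1.44 mmol/kg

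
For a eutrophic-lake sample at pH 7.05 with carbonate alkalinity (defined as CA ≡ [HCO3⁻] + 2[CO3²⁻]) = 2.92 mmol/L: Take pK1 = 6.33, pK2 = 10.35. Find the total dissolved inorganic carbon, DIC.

CA = [HCO3⁻] + 2[CO3²⁻] = (α₁ + 2α₂)·DIC
At pH 7.05: [H⁺]/K1 = 10^-0.72 = 0.19055, K2/[H⁺] = 10^-3.30 = 0.00050119
α₁ = 1/(1 + 0.19055 + 0.00050119) = 1/1.1910 = 0.8396; α₂ = α₁·K2/[H⁺] = 0.0004208
α₁ + 2α₂ = 0.8404
DIC = CA / (α₁ + 2α₂) = 2.92 / 0.8404 = 3.47 mmol/L

DIC = 3.47 mmol/L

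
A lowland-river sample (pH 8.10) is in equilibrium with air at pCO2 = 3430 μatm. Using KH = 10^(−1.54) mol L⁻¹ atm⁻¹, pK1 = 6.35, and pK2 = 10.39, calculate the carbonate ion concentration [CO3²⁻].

[CO2*] = KH · pCO2 = 10^(−1.54) × 3430×10^-6 = 9.892×10^-5 mol/L
α₀ = 1/(1 + K1/[H⁺] + K1K2/[H⁺]²) = 1/(1 + 10^+1.75 + 10^-0.54) = 0.01738
DIC = [CO2*]/α₀ = 9.892×10^-5 / 0.01738 = 5.690 mmol/L
[CO3²⁻] = α₂·DIC; α₂ = 0.005014, so [CO3²⁻] = 0.005014 × 5.690 = 0.0285 mmol/L

[CO3²⁻] = 0.0285 mmol/L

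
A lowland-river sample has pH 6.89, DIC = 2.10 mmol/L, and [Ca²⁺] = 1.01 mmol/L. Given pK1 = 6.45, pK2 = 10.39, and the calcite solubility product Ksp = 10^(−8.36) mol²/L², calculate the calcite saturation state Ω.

Ω = 0.113

α₂ = 1 / (1 + [H⁺]/K2 + [H⁺]²/(K1K2)) = 1 / (1 + 10^+3.50 + 10^+3.06)
   = 1 / (1 + 3162.3 + 1148.2) = 1/4311.4 = 0.0002319
[CO3²⁻] = α₂ × DIC = 0.0002319 × 2.10 = 0.0004871 mmol/L = 0.4871 μmol/L
Ksp = 10^(−8.36) = 4.365×10^-9
Ω = [Ca²⁺][CO3²⁻]/Ksp = (1.01×10^-3)(4.871×10^-7) / 4.365×10^-9 = 0.113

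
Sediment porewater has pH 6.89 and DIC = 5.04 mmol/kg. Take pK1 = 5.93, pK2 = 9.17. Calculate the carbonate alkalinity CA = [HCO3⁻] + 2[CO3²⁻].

CA = [HCO3⁻] + 2[CO3²⁻] = (α₁ + 2α₂)·DIC
At pH 6.89: [H⁺]/K1 = 10^-0.96 = 0.10965, K2/[H⁺] = 10^-2.28 = 0.0052481
α₁ = 1/(1 + 0.10965 + 0.0052481) = 1/1.1149 = 0.8969; α₂ = α₁·K2/[H⁺] = 0.004707
α₁ + 2α₂ = 0.9064
CA = 0.9064 × 5.04 = 4.57 mmol/kg

CA = 4.57 mmol/kg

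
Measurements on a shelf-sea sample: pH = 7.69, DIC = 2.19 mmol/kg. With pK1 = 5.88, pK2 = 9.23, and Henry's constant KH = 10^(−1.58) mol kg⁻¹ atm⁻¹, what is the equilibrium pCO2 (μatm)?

pCO2 = 1230 μatm

α₀ = 1 / (1 + K1/[H⁺] + K1K2/[H⁺]²) = 1 / (1 + 10^+1.81 + 10^+0.27)
   = 1 / (1 + 64.565 + 1.8621) = 1/67.428 = 0.01483
[CO2*] = α₀ × DIC = 0.01483 × 2.19 = 0.03248 mmol/kg
pCO2 = [CO2*]/KH = 3.248×10^-5 / 2.630×10^-2 = 1230 μatm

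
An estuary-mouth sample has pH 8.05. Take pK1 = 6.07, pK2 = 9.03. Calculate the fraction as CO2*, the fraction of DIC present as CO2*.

α₀ = 1 / (1 + K1/[H⁺] + K1K2/[H⁺]²) = 1 / (1 + 10^+1.98 + 10^+1.00)
   = 1 / (1 + 95.499 + 10.000) = 1/106.50 = 0.009390

α₀ = 0.00939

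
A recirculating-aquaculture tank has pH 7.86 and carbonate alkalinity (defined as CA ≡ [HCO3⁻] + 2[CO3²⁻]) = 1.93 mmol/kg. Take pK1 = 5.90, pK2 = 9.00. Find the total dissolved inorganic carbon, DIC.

DIC = 1.83 mmol/kg

CA = [HCO3⁻] + 2[CO3²⁻] = (α₁ + 2α₂)·DIC
At pH 7.86: [H⁺]/K1 = 10^-1.96 = 0.010965, K2/[H⁺] = 10^-1.14 = 0.072444
α₁ = 1/(1 + 0.010965 + 0.072444) = 1/1.0834 = 0.9230; α₂ = α₁·K2/[H⁺] = 0.06687
α₁ + 2α₂ = 1.0567
DIC = CA / (α₁ + 2α₂) = 1.93 / 1.0567 = 1.83 mmol/kg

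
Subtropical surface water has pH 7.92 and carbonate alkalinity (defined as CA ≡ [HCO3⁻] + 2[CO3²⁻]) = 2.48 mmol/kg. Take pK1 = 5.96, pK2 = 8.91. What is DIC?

DIC = 2.29 mmol/kg

CA = [HCO3⁻] + 2[CO3²⁻] = (α₁ + 2α₂)·DIC
At pH 7.92: [H⁺]/K1 = 10^-1.96 = 0.010965, K2/[H⁺] = 10^-0.99 = 0.10233
α₁ = 1/(1 + 0.010965 + 0.10233) = 1/1.1133 = 0.8982; α₂ = α₁·K2/[H⁺] = 0.09192
α₁ + 2α₂ = 1.0821
DIC = CA / (α₁ + 2α₂) = 2.48 / 1.0821 = 2.29 mmol/kg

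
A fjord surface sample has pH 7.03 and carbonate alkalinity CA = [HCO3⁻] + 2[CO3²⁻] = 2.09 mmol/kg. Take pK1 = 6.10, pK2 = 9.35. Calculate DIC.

DIC = 2.32 mmol/kg

CA = [HCO3⁻] + 2[CO3²⁻] = (α₁ + 2α₂)·DIC
At pH 7.03: [H⁺]/K1 = 10^-0.93 = 0.11749, K2/[H⁺] = 10^-2.32 = 0.0047863
α₁ = 1/(1 + 0.11749 + 0.0047863) = 1/1.1223 = 0.8910; α₂ = α₁·K2/[H⁺] = 0.004265
α₁ + 2α₂ = 0.8996
DIC = CA / (α₁ + 2α₂) = 2.09 / 0.8996 = 2.32 mmol/kg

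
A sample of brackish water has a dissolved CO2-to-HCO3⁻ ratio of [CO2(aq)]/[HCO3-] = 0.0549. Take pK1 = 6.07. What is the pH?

From K1 = [H⁺][HCO3-]/[CO2(aq)]:  pH = pK1 − log₁₀([CO2(aq)]/[HCO3-])
log₁₀(0.0549) = -1.260
pH = 6.07 − (-1.260) = 7.33

pH = 7.33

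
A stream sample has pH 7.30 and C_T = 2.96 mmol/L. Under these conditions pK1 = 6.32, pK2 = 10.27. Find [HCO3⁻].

α₁ = 1 / (1 + [H⁺]/K1 + K2/[H⁺]) = 1 / (1 + 10^-0.98 + 10^-2.97)
   = 1 / (1 + 0.10471 + 0.0010715) = 1/1.1058 = 0.9043
[HCO3⁻] = α₁ × DIC = 0.9043 × 2.96 = 2.68 mmol/L

[HCO3⁻] = 2.68 mmol/L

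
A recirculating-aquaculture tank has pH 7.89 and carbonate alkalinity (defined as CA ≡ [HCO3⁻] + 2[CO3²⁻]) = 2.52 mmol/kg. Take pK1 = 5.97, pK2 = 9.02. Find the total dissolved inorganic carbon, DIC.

CA = [HCO3⁻] + 2[CO3²⁻] = (α₁ + 2α₂)·DIC
At pH 7.89: [H⁺]/K1 = 10^-1.92 = 0.012023, K2/[H⁺] = 10^-1.13 = 0.074131
α₁ = 1/(1 + 0.012023 + 0.074131) = 1/1.0862 = 0.9207; α₂ = α₁·K2/[H⁺] = 0.06825
α₁ + 2α₂ = 1.0572
DIC = CA / (α₁ + 2α₂) = 2.52 / 1.0572 = 2.38 mmol/kg

DIC = 2.38 mmol/kg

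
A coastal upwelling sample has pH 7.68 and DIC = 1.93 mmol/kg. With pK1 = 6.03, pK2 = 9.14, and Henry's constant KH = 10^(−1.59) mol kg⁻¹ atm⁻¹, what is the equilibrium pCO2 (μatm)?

α₀ = 1 / (1 + K1/[H⁺] + K1K2/[H⁺]²) = 1 / (1 + 10^+1.65 + 10^+0.19)
   = 1 / (1 + 44.668 + 1.5488) = 1/47.217 = 0.02118
[CO2*] = α₀ × DIC = 0.02118 × 1.93 = 0.04087 mmol/kg
pCO2 = [CO2*]/KH = 4.087×10^-5 / 2.570×10^-2 = 1590 μatm

pCO2 = 1590 μatm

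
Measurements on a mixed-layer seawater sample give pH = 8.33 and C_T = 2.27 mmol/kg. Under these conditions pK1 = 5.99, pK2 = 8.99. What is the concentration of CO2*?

α₀ = 1 / (1 + K1/[H⁺] + K1K2/[H⁺]²) = 1 / (1 + 10^+2.34 + 10^+1.68)
   = 1 / (1 + 218.78 + 47.863) = 1/267.64 = 0.003736
[CO2*] = α₀ × DIC = 0.003736 × 2.27 = 0.00848 mmol/kg = 8.48 μmol/kg

[CO2*] = 8.48 μmol/kg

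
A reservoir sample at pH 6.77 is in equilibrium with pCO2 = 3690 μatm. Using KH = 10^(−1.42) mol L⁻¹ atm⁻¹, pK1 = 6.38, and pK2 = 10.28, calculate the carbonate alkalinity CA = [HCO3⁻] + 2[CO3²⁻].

CA = 0.345 mmol/L

[CO2*] = KH · pCO2 = 10^(−1.42) × 3690×10^-6 = 1.403×10^-4 mol/L
α₀ = 1/(1 + K1/[H⁺] + K1K2/[H⁺]²) = 1/(1 + 10^+0.39 + 10^-3.12) = 0.2894
DIC = [CO2*]/α₀ = 1.403×10^-4 / 0.2894 = 0.4848 mmol/L
CA = (α₁ + 2α₂)·DIC = (0.7104 + 2×0.0002195) × 0.4848 = 0.345 mmol/L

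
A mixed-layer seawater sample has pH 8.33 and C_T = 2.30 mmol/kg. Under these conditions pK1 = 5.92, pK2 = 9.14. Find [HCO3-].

[HCO3⁻] = 1.98 mmol/kg

α₁ = 1 / (1 + [H⁺]/K1 + K2/[H⁺]) = 1 / (1 + 10^-2.41 + 10^-0.81)
   = 1 / (1 + 0.0038905 + 0.15488) = 1/1.1588 = 0.8630
[HCO3⁻] = α₁ × DIC = 0.8630 × 2.30 = 1.98 mmol/kg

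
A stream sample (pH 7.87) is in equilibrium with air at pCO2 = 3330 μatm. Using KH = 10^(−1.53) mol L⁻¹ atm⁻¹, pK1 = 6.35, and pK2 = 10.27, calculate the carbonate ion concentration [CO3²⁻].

[CO3²⁻] = 13.0 μmol/L

[CO2*] = KH · pCO2 = 10^(−1.53) × 3330×10^-6 = 9.828×10^-5 mol/L
α₀ = 1/(1 + K1/[H⁺] + K1K2/[H⁺]²) = 1/(1 + 10^+1.52 + 10^-0.88) = 0.02920
DIC = [CO2*]/α₀ = 9.828×10^-5 / 0.02920 = 3.365 mmol/L
[CO3²⁻] = α₂·DIC; α₂ = 0.003849, so [CO3²⁻] = 0.003849 × 3.365 = 0.0130 mmol/L = 13.0 μmol/L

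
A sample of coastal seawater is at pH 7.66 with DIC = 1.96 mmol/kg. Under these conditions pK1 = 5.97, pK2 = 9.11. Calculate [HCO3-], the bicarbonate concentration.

α₁ = 1 / (1 + [H⁺]/K1 + K2/[H⁺]) = 1 / (1 + 10^-1.69 + 10^-1.45)
   = 1 / (1 + 0.020417 + 0.035481) = 1/1.0559 = 0.9471
[HCO3⁻] = α₁ × DIC = 0.9471 × 1.96 = 1.86 mmol/kg

[HCO3⁻] = 1.86 mmol/kg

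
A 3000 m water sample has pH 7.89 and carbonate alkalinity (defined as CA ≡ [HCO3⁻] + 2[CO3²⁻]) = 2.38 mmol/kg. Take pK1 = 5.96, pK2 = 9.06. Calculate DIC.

DIC = 2.26 mmol/kg

CA = [HCO3⁻] + 2[CO3²⁻] = (α₁ + 2α₂)·DIC
At pH 7.89: [H⁺]/K1 = 10^-1.93 = 0.011749, K2/[H⁺] = 10^-1.17 = 0.067608
α₁ = 1/(1 + 0.011749 + 0.067608) = 1/1.0794 = 0.9265; α₂ = α₁·K2/[H⁺] = 0.06264
α₁ + 2α₂ = 1.0518
DIC = CA / (α₁ + 2α₂) = 2.38 / 1.0518 = 2.26 mmol/kg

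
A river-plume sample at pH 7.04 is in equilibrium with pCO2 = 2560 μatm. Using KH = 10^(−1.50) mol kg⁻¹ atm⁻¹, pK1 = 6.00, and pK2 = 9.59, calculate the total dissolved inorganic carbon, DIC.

[CO2*] = KH · pCO2 = 10^(−1.50) × 2560×10^-6 = 8.095×10^-5 mol/kg
α₀ = 1/(1 + K1/[H⁺] + K1K2/[H⁺]²) = 1/(1 + 10^+1.04 + 10^-1.51) = 0.08336
DIC = [CO2*]/α₀ = 8.095×10^-5 / 0.08336 = 0.971 mmol/kg

DIC = 0.971 mmol/kg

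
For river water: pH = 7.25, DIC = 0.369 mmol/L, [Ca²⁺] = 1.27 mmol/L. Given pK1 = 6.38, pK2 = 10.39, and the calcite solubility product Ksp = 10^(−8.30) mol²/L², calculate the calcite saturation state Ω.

α₂ = 1 / (1 + [H⁺]/K2 + [H⁺]²/(K1K2)) = 1 / (1 + 10^+3.14 + 10^+2.27)
   = 1 / (1 + 1380.4 + 186.21) = 1/1567.6 = 0.0006379
[CO3²⁻] = α₂ × DIC = 0.0006379 × 0.369 = 0.0002354 mmol/L = 0.2354 μmol/L
Ksp = 10^(−8.30) = 5.012×10^-9
Ω = [Ca²⁺][CO3²⁻]/Ksp = (1.27×10^-3)(2.354×10^-7) / 5.012×10^-9 = 0.0596

Ω = 0.0596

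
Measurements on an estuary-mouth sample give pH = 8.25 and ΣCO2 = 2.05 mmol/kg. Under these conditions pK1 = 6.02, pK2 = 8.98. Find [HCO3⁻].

[HCO3⁻] = 1.72 mmol/kg

α₁ = 1 / (1 + [H⁺]/K1 + K2/[H⁺]) = 1 / (1 + 10^-2.23 + 10^-0.73)
   = 1 / (1 + 0.0058884 + 0.18621) = 1/1.1921 = 0.8389
[HCO3⁻] = α₁ × DIC = 0.8389 × 2.05 = 1.72 mmol/kg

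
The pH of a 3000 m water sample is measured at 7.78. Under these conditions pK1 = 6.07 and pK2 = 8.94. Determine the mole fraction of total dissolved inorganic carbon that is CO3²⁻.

α₂ = 0.0635

α₂ = 1 / (1 + [H⁺]/K2 + [H⁺]²/(K1K2)) = 1 / (1 + 10^+1.16 + 10^-0.55)
   = 1 / (1 + 14.454 + 0.28184) = 1/15.736 = 0.06355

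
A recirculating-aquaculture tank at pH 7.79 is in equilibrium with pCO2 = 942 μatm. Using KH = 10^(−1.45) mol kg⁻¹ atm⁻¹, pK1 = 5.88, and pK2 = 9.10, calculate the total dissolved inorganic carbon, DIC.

[CO2*] = KH · pCO2 = 10^(−1.45) × 942×10^-6 = 3.342×10^-5 mol/kg
α₀ = 1/(1 + K1/[H⁺] + K1K2/[H⁺]²) = 1/(1 + 10^+1.91 + 10^+0.60) = 0.01159
DIC = [CO2*]/α₀ = 3.342×10^-5 / 0.01159 = 2.88 mmol/kg

DIC = 2.88 mmol/kg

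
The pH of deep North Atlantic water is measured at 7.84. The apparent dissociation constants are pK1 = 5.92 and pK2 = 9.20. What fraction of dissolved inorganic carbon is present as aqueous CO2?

α₀ = 0.0114

α₀ = 1 / (1 + K1/[H⁺] + K1K2/[H⁺]²) = 1 / (1 + 10^+1.92 + 10^+0.56)
   = 1 / (1 + 83.176 + 3.6308) = 1/87.807 = 0.01139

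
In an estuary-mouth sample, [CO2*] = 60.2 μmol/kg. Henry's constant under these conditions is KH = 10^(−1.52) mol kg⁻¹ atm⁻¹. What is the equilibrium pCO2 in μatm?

pCO2 = 1990 μatm

KH = 10^(−1.52) = 3.020×10^-2 mol kg⁻¹ atm⁻¹
pCO2 = [CO2*]/KH = 60.2×10^-6 / 3.020×10^-2 = 1.99×10^-3 atm = 1990 μatm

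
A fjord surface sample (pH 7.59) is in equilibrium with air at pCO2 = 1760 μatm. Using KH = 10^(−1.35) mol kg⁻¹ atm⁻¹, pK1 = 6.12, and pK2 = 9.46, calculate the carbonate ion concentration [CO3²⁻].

[CO2*] = KH · pCO2 = 10^(−1.35) × 1760×10^-6 = 7.862×10^-5 mol/kg
α₀ = 1/(1 + K1/[H⁺] + K1K2/[H⁺]²) = 1/(1 + 10^+1.47 + 10^-0.40) = 0.03235
DIC = [CO2*]/α₀ = 7.862×10^-5 / 0.03235 = 2.430 mmol/kg
[CO3²⁻] = α₂·DIC; α₂ = 0.01288, so [CO3²⁻] = 0.01288 × 2.430 = 0.0313 mmol/kg

[CO3²⁻] = 0.0313 mmol/kg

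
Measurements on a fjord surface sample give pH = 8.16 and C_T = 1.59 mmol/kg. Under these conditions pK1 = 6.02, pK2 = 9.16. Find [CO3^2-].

[CO3²⁻] = 0.144 mmol/kg

α₂ = 1 / (1 + [H⁺]/K2 + [H⁺]²/(K1K2)) = 1 / (1 + 10^+1.00 + 10^-1.14)
   = 1 / (1 + 10.000 + 0.072444) = 1/11.072 = 0.09031
[CO3²⁻] = α₂ × DIC = 0.09031 × 1.59 = 0.144 mmol/kg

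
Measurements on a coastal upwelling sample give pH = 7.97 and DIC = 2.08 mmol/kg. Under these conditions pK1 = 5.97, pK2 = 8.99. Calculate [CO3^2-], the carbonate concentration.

[CO3²⁻] = 0.180 mmol/kg

α₂ = 1 / (1 + [H⁺]/K2 + [H⁺]²/(K1K2)) = 1 / (1 + 10^+1.02 + 10^-0.98)
   = 1 / (1 + 10.471 + 0.10471) = 1/11.576 = 0.08639
[CO3²⁻] = α₂ × DIC = 0.08639 × 2.08 = 0.180 mmol/kg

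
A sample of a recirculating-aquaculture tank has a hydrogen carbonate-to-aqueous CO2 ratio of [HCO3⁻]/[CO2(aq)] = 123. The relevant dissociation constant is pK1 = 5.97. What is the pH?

From K1 = [H⁺][HCO3⁻]/[CO2(aq)]:  pH = pK1 + log₁₀([HCO3⁻]/[CO2(aq)])
log₁₀(123) = +2.090
pH = 5.97 + (+2.090) = 8.06

pH = 8.06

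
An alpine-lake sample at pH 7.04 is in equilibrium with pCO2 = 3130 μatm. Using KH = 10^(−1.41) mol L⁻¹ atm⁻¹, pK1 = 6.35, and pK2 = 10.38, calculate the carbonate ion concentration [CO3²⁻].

[CO3²⁻] = 0.273 μmol/L

[CO2*] = KH · pCO2 = 10^(−1.41) × 3130×10^-6 = 1.218×10^-4 mol/L
α₀ = 1/(1 + K1/[H⁺] + K1K2/[H⁺]²) = 1/(1 + 10^+0.69 + 10^-2.65) = 0.1695
DIC = [CO2*]/α₀ = 1.218×10^-4 / 0.1695 = 0.7185 mmol/L
[CO3²⁻] = α₂·DIC; α₂ = 0.0003794, so [CO3²⁻] = 0.0003794 × 0.7185 = 0.000273 mmol/L = 0.273 μmol/L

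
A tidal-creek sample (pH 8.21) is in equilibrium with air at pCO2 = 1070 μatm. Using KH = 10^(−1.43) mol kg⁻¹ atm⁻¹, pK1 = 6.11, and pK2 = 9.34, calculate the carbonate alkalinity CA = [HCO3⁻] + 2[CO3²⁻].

CA = 5.75 mmol/kg

[CO2*] = KH · pCO2 = 10^(−1.43) × 1070×10^-6 = 3.975×10^-5 mol/kg
α₀ = 1/(1 + K1/[H⁺] + K1K2/[H⁺]²) = 1/(1 + 10^+2.10 + 10^+0.97) = 0.007341
DIC = [CO2*]/α₀ = 3.975×10^-5 / 0.007341 = 5.416 mmol/kg
CA = (α₁ + 2α₂)·DIC = (0.9242 + 2×0.06851) × 5.416 = 5.75 mmol/kg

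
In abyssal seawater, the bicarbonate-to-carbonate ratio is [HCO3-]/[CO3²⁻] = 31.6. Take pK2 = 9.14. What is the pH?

pH = 7.64

From K2 = [H⁺][CO3²⁻]/[HCO3-]:  pH = pK2 − log₁₀([HCO3-]/[CO3²⁻])
log₁₀(31.6) = +1.500
pH = 9.14 − (+1.500) = 7.64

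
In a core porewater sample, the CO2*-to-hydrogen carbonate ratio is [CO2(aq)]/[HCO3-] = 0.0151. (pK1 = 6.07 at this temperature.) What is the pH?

pH = 7.89

From K1 = [H⁺][HCO3-]/[CO2(aq)]:  pH = pK1 − log₁₀([CO2(aq)]/[HCO3-])
log₁₀(0.0151) = -1.821
pH = 6.07 − (-1.821) = 7.89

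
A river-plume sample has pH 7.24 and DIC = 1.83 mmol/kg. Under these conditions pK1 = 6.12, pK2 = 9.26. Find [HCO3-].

α₁ = 1 / (1 + [H⁺]/K1 + K2/[H⁺]) = 1 / (1 + 10^-1.12 + 10^-2.02)
   = 1 / (1 + 0.075858 + 0.0095499) = 1/1.0854 = 0.9213
[HCO3⁻] = α₁ × DIC = 0.9213 × 1.83 = 1.69 mmol/kg

[HCO3⁻] = 1.69 mmol/kg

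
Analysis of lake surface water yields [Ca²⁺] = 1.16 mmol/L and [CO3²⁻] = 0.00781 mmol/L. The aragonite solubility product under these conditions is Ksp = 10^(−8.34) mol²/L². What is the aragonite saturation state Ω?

Ksp = 10^(−8.34) = 4.571×10^-9
Ω = [Ca²⁺][CO3²⁻]/Ksp = (1.16×10^-3)(0.00781×10^-3) / 4.571×10^-9 = 1.98

Ω = 1.98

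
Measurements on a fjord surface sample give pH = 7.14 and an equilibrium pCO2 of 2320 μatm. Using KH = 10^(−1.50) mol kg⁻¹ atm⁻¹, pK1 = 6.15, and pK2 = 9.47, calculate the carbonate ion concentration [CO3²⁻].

[CO2*] = KH · pCO2 = 10^(−1.50) × 2320×10^-6 = 7.336×10^-5 mol/kg
α₀ = 1/(1 + K1/[H⁺] + K1K2/[H⁺]²) = 1/(1 + 10^+0.99 + 10^-1.34) = 0.09244
DIC = [CO2*]/α₀ = 7.336×10^-5 / 0.09244 = 0.7937 mmol/kg
[CO3²⁻] = α₂·DIC; α₂ = 0.004225, so [CO3²⁻] = 0.004225 × 0.7937 = 0.00335 mmol/kg = 3.35 μmol/kg

[CO3²⁻] = 3.35 μmol/kg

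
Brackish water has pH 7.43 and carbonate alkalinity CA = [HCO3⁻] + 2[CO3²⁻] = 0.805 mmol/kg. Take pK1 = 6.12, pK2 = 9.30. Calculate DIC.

CA = [HCO3⁻] + 2[CO3²⁻] = (α₁ + 2α₂)·DIC
At pH 7.43: [H⁺]/K1 = 10^-1.31 = 0.048978, K2/[H⁺] = 10^-1.87 = 0.013490
α₁ = 1/(1 + 0.048978 + 0.013490) = 1/1.0625 = 0.9412; α₂ = α₁·K2/[H⁺] = 0.01270
α₁ + 2α₂ = 0.9666
DIC = CA / (α₁ + 2α₂) = 0.805 / 0.9666 = 0.833 mmol/kg

DIC = 0.833 mmol/kg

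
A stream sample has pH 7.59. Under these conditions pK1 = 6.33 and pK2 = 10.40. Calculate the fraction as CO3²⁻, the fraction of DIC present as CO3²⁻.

α₂ = 0.00147

α₂ = 1 / (1 + [H⁺]/K2 + [H⁺]²/(K1K2)) = 1 / (1 + 10^+2.81 + 10^+1.55)
   = 1 / (1 + 645.65 + 35.481) = 1/682.14 = 0.001466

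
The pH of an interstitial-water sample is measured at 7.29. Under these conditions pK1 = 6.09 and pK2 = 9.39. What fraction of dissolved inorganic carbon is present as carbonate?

α₂ = 0.00742

α₂ = 1 / (1 + [H⁺]/K2 + [H⁺]²/(K1K2)) = 1 / (1 + 10^+2.10 + 10^+0.90)
   = 1 / (1 + 125.89 + 7.9433) = 1/134.84 = 0.007416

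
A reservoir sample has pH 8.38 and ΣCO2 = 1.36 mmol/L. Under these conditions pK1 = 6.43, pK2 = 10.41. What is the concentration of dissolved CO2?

α₀ = 1 / (1 + K1/[H⁺] + K1K2/[H⁺]²) = 1 / (1 + 10^+1.95 + 10^-0.08)
   = 1 / (1 + 89.125 + 0.83176) = 1/90.957 = 0.01099
[CO2*] = α₀ × DIC = 0.01099 × 1.36 = 0.0150 mmol/L = 15.0 μmol/L

[CO2*] = 15.0 μmol/L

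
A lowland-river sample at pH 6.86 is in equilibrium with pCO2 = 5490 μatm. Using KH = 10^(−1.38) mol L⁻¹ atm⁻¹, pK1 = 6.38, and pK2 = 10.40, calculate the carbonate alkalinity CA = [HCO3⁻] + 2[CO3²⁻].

CA = 0.692 mmol/L

[CO2*] = KH · pCO2 = 10^(−1.38) × 5490×10^-6 = 2.289×10^-4 mol/L
α₀ = 1/(1 + K1/[H⁺] + K1K2/[H⁺]²) = 1/(1 + 10^+0.48 + 10^-3.06) = 0.2487
DIC = [CO2*]/α₀ = 2.289×10^-4 / 0.2487 = 0.9202 mmol/L
CA = (α₁ + 2α₂)·DIC = (0.7511 + 2×0.0002166) × 0.9202 = 0.692 mmol/L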